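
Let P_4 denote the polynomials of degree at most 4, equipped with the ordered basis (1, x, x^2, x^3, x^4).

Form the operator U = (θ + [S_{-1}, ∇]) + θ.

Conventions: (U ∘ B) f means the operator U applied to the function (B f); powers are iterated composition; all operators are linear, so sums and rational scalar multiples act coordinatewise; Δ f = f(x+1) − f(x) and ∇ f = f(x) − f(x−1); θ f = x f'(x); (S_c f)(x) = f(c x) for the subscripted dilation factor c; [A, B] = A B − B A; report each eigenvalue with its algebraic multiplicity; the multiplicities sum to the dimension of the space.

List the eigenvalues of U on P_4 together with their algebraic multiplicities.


λ = 0 (multiplicity 1), λ = 2 (multiplicity 1), λ = 4 (multiplicity 1), λ = 6 (multiplicity 1), λ = 8 (multiplicity 1)

image of 1: 0
image of x: 2x + 2
image of x^2: 4x^2 - 4x
image of x^3: 6x^3 + 6x^2 + 2
image of x^4: 8x^4 - 8x^3 - 8x
the matrix is upper triangular; its diagonal is (0, 2, 4, 6, 8)
for a triangular matrix the eigenvalues are the diagonal entries, with algebraic multiplicity their repetition count


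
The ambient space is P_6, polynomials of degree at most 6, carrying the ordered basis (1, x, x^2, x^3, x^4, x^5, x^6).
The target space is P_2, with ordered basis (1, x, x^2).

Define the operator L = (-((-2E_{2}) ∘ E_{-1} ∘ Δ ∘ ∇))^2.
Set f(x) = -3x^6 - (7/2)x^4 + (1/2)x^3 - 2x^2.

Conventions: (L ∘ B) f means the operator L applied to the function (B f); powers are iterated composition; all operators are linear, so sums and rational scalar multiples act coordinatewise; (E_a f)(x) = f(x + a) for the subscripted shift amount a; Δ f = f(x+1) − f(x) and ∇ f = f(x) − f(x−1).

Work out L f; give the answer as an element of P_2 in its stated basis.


∇ f = -18x^5 + 45x^4 - 74x^3 + (135/2)x^2 - (75/2)x + 9
Δ ∇ f = -90x^4 - 132x^2 + 3x - 17
E_{-1} Δ ∇ f = -90x^4 + 360x^3 - 672x^2 + 627x - 242
E_{2} (E_{-1} ∘ Δ ∘ ∇) f = -90x^4 - 360x^3 - 672x^2 - 621x - 236
(-2E_{2}) (E_{-1} ∘ Δ ∘ ∇) f = 180x^4 + 720x^3 + 1344x^2 + 1242x + 472
(-((-2E_{2}) ∘ E_{-1} ∘ Δ ∘ ∇)) f = -180x^4 - 720x^3 - 1344x^2 - 1242x - 472
∇ (-((-2E_{2}) ∘ E_{-1} ∘ Δ ∘ ∇)) f = -720x^3 - 1080x^2 - 1248x - 438
Δ ∇ (-((-2E_{2}) ∘ E_{-1} ∘ Δ ∘ ∇)) f = -2160x^2 - 4320x - 3048
E_{-1} Δ ∇ (-((-2E_{2}) ∘ E_{-1} ∘ Δ ∘ ∇)) f = -2160x^2 - 888
E_{2} (E_{-1} ∘ Δ ∘ ∇) (-((-2E_{2}) ∘ E_{-1} ∘ Δ ∘ ∇)) f = -2160x^2 - 8640x - 9528
(-2E_{2}) (E_{-1} ∘ Δ ∘ ∇) (-((-2E_{2}) ∘ E_{-1} ∘ Δ ∘ ∇)) f = 4320x^2 + 17280x + 19056
(-((-2E_{2}) ∘ E_{-1} ∘ Δ ∘ ∇)) (-((-2E_{2}) ∘ E_{-1} ∘ Δ ∘ ∇)) f = -4320x^2 - 17280x - 19056

the result is g(x) = -4320x^2 - 17280x - 19056


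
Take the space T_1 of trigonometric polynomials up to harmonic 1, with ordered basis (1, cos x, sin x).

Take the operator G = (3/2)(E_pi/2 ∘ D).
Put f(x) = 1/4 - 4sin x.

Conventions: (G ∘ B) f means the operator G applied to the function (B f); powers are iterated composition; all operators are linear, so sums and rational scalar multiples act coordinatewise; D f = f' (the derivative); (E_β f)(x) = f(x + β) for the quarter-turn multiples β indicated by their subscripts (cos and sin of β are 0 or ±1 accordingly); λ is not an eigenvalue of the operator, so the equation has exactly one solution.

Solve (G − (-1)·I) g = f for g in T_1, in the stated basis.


the result is g(x) = 1/4 + 8sin x

write g with unknown coordinates in the stated basis and equate coefficients in (G − (-1)·I) g = f
solving from the highest basis element down gives g = 1/4 + 8sin x
check: G g = -12sin x
so G g − (-1)·g = 1/4 - 4sin x = f ✓


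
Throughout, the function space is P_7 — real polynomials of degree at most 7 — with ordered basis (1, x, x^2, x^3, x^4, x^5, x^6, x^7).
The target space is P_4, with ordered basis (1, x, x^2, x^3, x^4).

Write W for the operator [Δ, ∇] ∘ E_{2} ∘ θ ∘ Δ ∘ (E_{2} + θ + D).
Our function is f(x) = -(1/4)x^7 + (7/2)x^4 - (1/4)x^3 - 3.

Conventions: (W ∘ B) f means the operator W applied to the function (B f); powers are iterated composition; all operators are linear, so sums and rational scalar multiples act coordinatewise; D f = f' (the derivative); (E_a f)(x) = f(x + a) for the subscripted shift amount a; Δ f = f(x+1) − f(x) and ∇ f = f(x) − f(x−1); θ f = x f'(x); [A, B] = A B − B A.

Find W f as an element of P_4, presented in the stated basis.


E_{2} f = -(1/4)x^7 - (7/2)x^6 - 21x^5 - (133/2)x^4 - (449/4)x^3 - (171/2)x^2 - 3x + 19
θ f = -(7/4)x^7 + 14x^4 - (3/4)x^3
D f = -(7/4)x^6 + 14x^3 - (3/4)x^2
(E_{2} + θ + D) f = -2x^7 - (21/4)x^6 - 21x^5 - (105/2)x^4 - 99x^3 - (345/4)x^2 - 3x + 19
Δ (E_{2} + θ + D) f = -14x^6 - (147/2)x^5 - (1015/4)x^4 - 595x^3 - (3771/4)x^2 - 830x - 269
θ Δ (E_{2} + θ + D) f = -84x^6 - (735/2)x^5 - 1015x^4 - 1785x^3 - (3771/2)x^2 - 830x
E_{2} θ Δ (E_{2} + θ + D) f = -84x^6 - (2751/2)x^5 - 9730x^4 - 38045x^3 - (173031/2)x^2 - 107800x - 56858
∇ (E_{2} ∘ θ ∘ Δ) (E_{2} + θ + D) f = -504x^5 - (11235/2)x^4 - 26845x^3 - 68250x^2 - (182885/2)x - 50891
Δ ∇ (E_{2} ∘ θ ∘ Δ) (E_{2} + θ + D) f = -2520x^4 - 27510x^3 - 119280x^2 - 242025x - 192659
Δ (E_{2} ∘ θ ∘ Δ) (E_{2} + θ + D) f = -504x^5 - (16275/2)x^4 - 54355x^3 - 187530x^2 - (666935/2)x - 243550
∇ Δ (E_{2} ∘ θ ∘ Δ) (E_{2} + θ + D) f = -2520x^4 - 27510x^3 - 119280x^2 - 242025x - 192659
[Δ, ∇] (E_{2} ∘ θ ∘ Δ) (E_{2} + θ + D) f = 0

the image equals g(x) = 0


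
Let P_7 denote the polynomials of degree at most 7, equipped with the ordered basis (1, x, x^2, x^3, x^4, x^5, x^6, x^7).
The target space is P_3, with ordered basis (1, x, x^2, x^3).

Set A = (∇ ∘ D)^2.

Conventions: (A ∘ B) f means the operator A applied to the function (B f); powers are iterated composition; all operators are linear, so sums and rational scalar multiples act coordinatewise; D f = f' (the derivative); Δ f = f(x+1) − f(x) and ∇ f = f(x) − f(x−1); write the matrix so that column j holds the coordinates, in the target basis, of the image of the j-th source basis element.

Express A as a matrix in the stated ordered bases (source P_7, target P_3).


image of 1: 0
image of x: 0
image of x^2: 0
image of x^3: 0
image of x^4: 24
image of x^5: 120x - 120
image of x^6: 360x^2 - 720x + 420
image of x^7: 840x^3 - 2520x^2 + 2940x - 1260
each image's coordinates form column j of the matrix

the matrix is [[0, 0, 0, 0, 24, -120, 420, -1260]; [0, 0, 0, 0, 0, 120, -720, 2940]; [0, 0, 0, 0, 0, 0, 360, -2520]; [0, 0, 0, 0, 0, 0, 0, 840]] (rows listed top to bottom)


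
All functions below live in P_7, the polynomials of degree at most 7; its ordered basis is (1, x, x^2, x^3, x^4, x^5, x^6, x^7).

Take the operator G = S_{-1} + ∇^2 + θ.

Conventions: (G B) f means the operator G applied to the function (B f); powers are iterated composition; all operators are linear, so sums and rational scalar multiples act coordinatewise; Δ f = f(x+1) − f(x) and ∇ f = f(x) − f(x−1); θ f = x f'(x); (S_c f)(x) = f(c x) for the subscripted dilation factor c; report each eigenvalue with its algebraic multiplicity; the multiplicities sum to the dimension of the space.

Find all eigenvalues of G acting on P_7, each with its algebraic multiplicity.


image of 1: 1
image of x: 0
image of x^2: 3x^2 + 2
image of x^3: 2x^3 + 6x - 6
image of x^4: 5x^4 + 12x^2 - 24x + 14
image of x^5: 4x^5 + 20x^3 - 60x^2 + 70x - 30
image of x^6: 7x^6 + 30x^4 - 120x^3 + 210x^2 - 180x + 62
image of x^7: 6x^7 + 42x^5 - 210x^4 + 490x^3 - 630x^2 + 434x - 126
the matrix is upper triangular; its diagonal is (1, 0, 3, 2, 5, 4, 7, 6)
for a triangular matrix the eigenvalues are the diagonal entries, with algebraic multiplicity their repetition count

λ = 0 (multiplicity 1), λ = 1 (multiplicity 1), λ = 2 (multiplicity 1), λ = 3 (multiplicity 1), λ = 4 (multiplicity 1), λ = 5 (multiplicity 1), λ = 6 (multiplicity 1), λ = 7 (multiplicity 1)


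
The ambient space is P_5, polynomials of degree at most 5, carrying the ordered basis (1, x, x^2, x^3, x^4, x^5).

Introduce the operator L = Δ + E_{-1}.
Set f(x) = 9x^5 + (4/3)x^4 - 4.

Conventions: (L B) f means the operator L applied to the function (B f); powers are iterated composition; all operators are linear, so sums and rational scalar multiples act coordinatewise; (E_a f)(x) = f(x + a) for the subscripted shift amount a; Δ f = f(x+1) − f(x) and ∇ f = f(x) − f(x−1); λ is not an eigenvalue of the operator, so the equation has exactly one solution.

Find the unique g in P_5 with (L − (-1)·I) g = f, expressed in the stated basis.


write g with unknown coordinates in the stated basis and equate coefficients in (L − (-1)·I) g = f
solving from the highest basis element down gives g = (9/2)x^5 + (2/3)x^4 - 45x^3 - 4x^2 + (225/2)x + 4/3
check: L g = (9/2)x^5 + (2/3)x^4 + 45x^3 + 4x^2 - (225/2)x - 16/3
so L g − (-1)·g = 9x^5 + (4/3)x^4 - 4 = f ✓

the result is g(x) = (9/2)x^5 + (2/3)x^4 - 45x^3 - 4x^2 + (225/2)x + 4/3


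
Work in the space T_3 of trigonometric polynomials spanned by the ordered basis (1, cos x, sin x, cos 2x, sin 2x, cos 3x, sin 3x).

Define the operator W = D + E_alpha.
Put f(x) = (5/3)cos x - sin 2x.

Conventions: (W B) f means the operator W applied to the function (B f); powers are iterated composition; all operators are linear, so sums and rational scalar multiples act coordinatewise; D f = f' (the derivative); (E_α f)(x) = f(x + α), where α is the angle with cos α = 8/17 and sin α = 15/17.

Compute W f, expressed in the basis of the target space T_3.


g(x) = (40/51)cos x - (160/51)sin x - (818/289)cos 2x + (161/289)sin 2x

D f = -(5/3)sin x - 2cos 2x
E_alpha f = (40/51)cos x - (25/17)sin x - (240/289)cos 2x + (161/289)sin 2x
(D + E_alpha) f = (40/51)cos x - (160/51)sin x - (818/289)cos 2x + (161/289)sin 2x


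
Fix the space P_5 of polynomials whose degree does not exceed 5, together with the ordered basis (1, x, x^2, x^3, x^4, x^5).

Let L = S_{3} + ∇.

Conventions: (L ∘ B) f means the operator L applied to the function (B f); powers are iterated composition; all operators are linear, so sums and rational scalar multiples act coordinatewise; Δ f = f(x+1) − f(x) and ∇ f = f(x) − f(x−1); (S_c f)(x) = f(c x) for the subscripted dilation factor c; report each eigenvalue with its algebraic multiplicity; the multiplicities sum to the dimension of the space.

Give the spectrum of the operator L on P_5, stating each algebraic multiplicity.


image of 1: 1
image of x: 3x + 1
image of x^2: 9x^2 + 2x - 1
image of x^3: 27x^3 + 3x^2 - 3x + 1
image of x^4: 81x^4 + 4x^3 - 6x^2 + 4x - 1
image of x^5: 243x^5 + 5x^4 - 10x^3 + 10x^2 - 5x + 1
the matrix is upper triangular; its diagonal is (1, 3, 9, 27, 81, 243)
for a triangular matrix the eigenvalues are the diagonal entries, with algebraic multiplicity their repetition count

λ = 1 (multiplicity 1), λ = 3 (multiplicity 1), λ = 9 (multiplicity 1), λ = 27 (multiplicity 1), λ = 81 (multiplicity 1), λ = 243 (multiplicity 1)


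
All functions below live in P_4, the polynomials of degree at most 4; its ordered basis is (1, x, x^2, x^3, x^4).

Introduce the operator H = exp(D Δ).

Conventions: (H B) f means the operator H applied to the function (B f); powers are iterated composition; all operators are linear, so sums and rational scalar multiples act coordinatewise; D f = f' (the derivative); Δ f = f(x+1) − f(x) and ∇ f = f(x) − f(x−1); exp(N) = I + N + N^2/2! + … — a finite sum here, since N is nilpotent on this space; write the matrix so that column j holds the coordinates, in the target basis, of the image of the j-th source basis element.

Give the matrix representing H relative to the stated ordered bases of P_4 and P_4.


image of 1: 1
image of x: x
image of x^2: x^2 + 2
image of x^3: x^3 + 6x + 3
image of x^4: x^4 + 12x^2 + 12x + 16
each image's coordinates form column j of the matrix

the matrix is [[1, 0, 2, 3, 16]; [0, 1, 0, 6, 12]; [0, 0, 1, 0, 12]; [0, 0, 0, 1, 0]; [0, 0, 0, 0, 1]] (rows listed top to bottom)


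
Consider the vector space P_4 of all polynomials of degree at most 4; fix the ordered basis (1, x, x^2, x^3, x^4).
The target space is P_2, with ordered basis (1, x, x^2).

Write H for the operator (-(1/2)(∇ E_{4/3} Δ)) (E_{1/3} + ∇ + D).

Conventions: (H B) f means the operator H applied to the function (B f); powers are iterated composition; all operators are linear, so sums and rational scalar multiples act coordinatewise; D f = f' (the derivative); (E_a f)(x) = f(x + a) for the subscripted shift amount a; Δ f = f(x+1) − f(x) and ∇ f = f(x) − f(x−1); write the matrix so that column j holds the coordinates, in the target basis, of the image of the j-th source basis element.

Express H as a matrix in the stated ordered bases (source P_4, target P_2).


image of 1: 0
image of x: 0
image of x^2: -1
image of x^3: -3x - 11
image of x^4: -6x^2 - 44x - 131/3
each image's coordinates form column j of the matrix

the matrix is [[0, 0, -1, -11, -131/3]; [0, 0, 0, -3, -44]; [0, 0, 0, 0, -6]] (rows listed top to bottom)


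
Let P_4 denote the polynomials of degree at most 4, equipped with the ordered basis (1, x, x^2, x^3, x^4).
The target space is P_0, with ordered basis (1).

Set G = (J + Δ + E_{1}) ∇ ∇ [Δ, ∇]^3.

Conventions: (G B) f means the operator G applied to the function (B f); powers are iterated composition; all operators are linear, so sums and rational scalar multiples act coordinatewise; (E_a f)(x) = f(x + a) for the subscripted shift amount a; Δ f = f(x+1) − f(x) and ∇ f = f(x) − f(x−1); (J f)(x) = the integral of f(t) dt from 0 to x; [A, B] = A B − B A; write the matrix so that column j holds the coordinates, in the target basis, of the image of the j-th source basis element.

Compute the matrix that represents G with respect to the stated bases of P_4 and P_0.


the matrix is [[0, 0, 0, 0, 0]] (rows listed top to bottom)

image of 1: 0
image of x: 0
image of x^2: 0
image of x^3: 0
image of x^4: 0
each image's coordinates form column j of the matrix


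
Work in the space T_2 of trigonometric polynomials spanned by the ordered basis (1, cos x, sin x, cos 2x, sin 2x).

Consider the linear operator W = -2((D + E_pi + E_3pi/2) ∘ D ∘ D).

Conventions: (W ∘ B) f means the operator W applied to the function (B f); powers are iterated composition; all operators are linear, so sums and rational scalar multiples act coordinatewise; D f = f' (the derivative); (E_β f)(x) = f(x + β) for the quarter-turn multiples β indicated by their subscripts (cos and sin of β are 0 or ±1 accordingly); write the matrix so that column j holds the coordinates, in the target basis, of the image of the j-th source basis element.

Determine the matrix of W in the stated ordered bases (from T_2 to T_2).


the matrix is [[0, 0, 0, 0, 0]; [0, -2, 0, 0, 0]; [0, 0, -2, 0, 0]; [0, 0, 0, 0, 16]; [0, 0, 0, -16, 0]] (rows listed top to bottom)

image of 1: 0
image of cos x: -2cos x
image of sin x: -2sin x
image of cos 2x: -16sin 2x
image of sin 2x: 16cos 2x
each image's coordinates form column j of the matrix


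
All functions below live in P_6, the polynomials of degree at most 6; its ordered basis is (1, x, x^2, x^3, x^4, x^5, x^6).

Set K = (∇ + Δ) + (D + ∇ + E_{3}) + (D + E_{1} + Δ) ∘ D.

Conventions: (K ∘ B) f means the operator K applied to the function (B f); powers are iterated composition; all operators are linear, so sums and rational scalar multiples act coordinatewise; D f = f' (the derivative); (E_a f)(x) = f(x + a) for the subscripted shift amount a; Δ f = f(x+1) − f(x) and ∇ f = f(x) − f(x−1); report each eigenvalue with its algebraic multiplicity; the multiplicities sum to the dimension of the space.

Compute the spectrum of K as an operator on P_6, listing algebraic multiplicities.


image of 1: 1
image of x: x + 8
image of x^2: x^2 + 16x + 14
image of x^3: x^3 + 24x^2 + 42x + 36
image of x^4: x^4 + 32x^3 + 84x^2 + 144x + 88
image of x^5: x^5 + 40x^4 + 140x^3 + 360x^2 + 440x + 256
image of x^6: x^6 + 48x^5 + 210x^4 + 720x^3 + 1320x^2 + 1536x + 740
the matrix is upper triangular; its diagonal is (1, 1, 1, 1, 1, 1, 1)
for a triangular matrix the eigenvalues are the diagonal entries, with algebraic multiplicity their repetition count

λ = 1 (multiplicity 7)


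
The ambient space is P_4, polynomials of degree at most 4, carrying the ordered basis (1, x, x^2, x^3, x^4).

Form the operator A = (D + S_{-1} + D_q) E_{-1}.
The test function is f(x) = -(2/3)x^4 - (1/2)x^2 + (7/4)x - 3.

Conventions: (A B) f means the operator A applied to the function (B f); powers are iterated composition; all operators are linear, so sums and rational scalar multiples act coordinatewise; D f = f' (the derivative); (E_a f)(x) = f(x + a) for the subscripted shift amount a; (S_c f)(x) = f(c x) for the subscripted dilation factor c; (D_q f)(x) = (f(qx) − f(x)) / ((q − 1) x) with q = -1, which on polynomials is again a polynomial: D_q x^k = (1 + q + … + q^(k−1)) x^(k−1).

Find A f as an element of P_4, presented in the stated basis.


the result is g(x) = -(2/3)x^4 - (16/3)x^3 + (37/6)x^2 - (173/12)x + 59/12

E_{-1} f = -(2/3)x^4 + (8/3)x^3 - (9/2)x^2 + (65/12)x - 71/12
D E_{-1} f = -(8/3)x^3 + 8x^2 - 9x + 65/12
S_{-1} E_{-1} f = -(2/3)x^4 - (8/3)x^3 - (9/2)x^2 - (65/12)x - 71/12
D_q E_{-1} f = (8/3)x^2 + 65/12
(D + S_{-1} + D_q) E_{-1} f = -(2/3)x^4 - (16/3)x^3 + (37/6)x^2 - (173/12)x + 59/12


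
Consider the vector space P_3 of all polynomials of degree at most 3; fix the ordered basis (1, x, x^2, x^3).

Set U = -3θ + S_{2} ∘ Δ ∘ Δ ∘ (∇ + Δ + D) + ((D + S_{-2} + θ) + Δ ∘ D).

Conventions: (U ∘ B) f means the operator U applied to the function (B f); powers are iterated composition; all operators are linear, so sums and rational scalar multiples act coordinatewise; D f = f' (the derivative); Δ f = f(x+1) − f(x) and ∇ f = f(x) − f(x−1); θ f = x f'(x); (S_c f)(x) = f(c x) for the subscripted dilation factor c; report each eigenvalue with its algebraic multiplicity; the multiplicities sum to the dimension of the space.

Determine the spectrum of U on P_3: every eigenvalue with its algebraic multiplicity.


image of 1: 1
image of x: -4x + 1
image of x^2: 2x + 2
image of x^3: -14x^3 + 3x^2 + 6x + 21
the matrix is upper triangular; its diagonal is (1, -4, 0, -14)
for a triangular matrix the eigenvalues are the diagonal entries, with algebraic multiplicity their repetition count

λ = -14 (multiplicity 1), λ = -4 (multiplicity 1), λ = 0 (multiplicity 1), λ = 1 (multiplicity 1)


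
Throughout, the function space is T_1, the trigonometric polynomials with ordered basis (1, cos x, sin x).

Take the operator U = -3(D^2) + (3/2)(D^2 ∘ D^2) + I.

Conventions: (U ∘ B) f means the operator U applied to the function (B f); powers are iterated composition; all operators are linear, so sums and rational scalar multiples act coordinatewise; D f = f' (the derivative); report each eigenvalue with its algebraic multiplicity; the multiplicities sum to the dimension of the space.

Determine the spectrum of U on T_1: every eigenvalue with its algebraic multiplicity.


image of 1: 1
image of cos x: (11/2)cos x
image of sin x: (11/2)sin x
the matrix is diagonal; its diagonal is (1, 11/2, 11/2)
for a triangular matrix the eigenvalues are the diagonal entries, with algebraic multiplicity their repetition count

λ = 1 (multiplicity 1), λ = 11/2 (multiplicity 2)


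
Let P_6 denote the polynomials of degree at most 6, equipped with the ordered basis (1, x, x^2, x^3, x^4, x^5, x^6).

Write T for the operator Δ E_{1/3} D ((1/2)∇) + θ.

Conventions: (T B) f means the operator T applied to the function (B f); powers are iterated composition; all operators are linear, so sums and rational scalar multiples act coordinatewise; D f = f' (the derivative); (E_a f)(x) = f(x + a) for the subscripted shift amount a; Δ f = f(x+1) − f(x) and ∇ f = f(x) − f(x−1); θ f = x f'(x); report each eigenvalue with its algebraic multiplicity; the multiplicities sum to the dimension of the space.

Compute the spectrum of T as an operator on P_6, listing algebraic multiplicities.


image of 1: 0
image of x: x
image of x^2: 2x^2
image of x^3: 3x^3 + 3
image of x^4: 4x^4 + 12x + 4
image of x^5: 5x^5 + 30x^2 + 20x + 25/3
image of x^6: 6x^6 + 60x^3 + 60x^2 + 50x + 110/9
the matrix is upper triangular; its diagonal is (0, 1, 2, 3, 4, 5, 6)
for a triangular matrix the eigenvalues are the diagonal entries, with algebraic multiplicity their repetition count

λ = 0 (multiplicity 1), λ = 1 (multiplicity 1), λ = 2 (multiplicity 1), λ = 3 (multiplicity 1), λ = 4 (multiplicity 1), λ = 5 (multiplicity 1), λ = 6 (multiplicity 1)


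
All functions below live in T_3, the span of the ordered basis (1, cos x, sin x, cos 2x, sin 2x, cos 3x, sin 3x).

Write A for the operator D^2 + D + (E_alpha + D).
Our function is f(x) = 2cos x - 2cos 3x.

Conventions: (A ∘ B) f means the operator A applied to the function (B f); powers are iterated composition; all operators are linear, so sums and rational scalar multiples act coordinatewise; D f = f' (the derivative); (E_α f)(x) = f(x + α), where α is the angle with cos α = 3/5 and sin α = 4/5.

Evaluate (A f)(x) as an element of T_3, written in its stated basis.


D f = -2sin x + 6sin 3x
D D f = -2cos x + 18cos 3x
D f = -2sin x + 6sin 3x
E_alpha f = (6/5)cos x - (8/5)sin x + (234/125)cos 3x + (88/125)sin 3x
D f = -2sin x + 6sin 3x
(E_alpha + D) f = (6/5)cos x - (18/5)sin x + (234/125)cos 3x + (838/125)sin 3x
(D^2 + D + (E_alpha + D)) f = -(4/5)cos x - (28/5)sin x + (2484/125)cos 3x + (1588/125)sin 3x

g(x) = -(4/5)cos x - (28/5)sin x + (2484/125)cos 3x + (1588/125)sin 3x


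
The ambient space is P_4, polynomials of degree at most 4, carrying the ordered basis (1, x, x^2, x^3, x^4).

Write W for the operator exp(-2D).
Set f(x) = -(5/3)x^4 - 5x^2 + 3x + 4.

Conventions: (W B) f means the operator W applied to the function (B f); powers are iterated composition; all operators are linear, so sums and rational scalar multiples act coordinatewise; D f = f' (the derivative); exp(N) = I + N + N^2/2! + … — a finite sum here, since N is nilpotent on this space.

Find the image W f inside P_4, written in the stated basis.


order-1 term: (40/3)x^3 + 20x - 6
order-2 term: -40x^2 - 20
order-3 term: (160/3)x
order-4 term: -80/3
the series for exp(-2D) f terminates at order 4
exp(-2D) f = -(5/3)x^4 + (40/3)x^3 - 45x^2 + (229/3)x - 146/3

g(x) = -(5/3)x^4 + (40/3)x^3 - 45x^2 + (229/3)x - 146/3


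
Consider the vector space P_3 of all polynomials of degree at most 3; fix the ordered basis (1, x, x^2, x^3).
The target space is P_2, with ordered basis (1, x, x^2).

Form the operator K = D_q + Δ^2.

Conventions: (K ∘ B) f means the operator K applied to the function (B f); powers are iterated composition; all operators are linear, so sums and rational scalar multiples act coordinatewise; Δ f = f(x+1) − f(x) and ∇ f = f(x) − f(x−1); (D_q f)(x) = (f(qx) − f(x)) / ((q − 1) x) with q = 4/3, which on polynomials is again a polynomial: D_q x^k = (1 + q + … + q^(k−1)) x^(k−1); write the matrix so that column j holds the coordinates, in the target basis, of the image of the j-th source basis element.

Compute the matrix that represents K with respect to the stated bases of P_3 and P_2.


the matrix is [[0, 1, 2, 6]; [0, 0, 7/3, 6]; [0, 0, 0, 37/9]] (rows listed top to bottom)

image of 1: 0
image of x: 1
image of x^2: (7/3)x + 2
image of x^3: (37/9)x^2 + 6x + 6
each image's coordinates form column j of the matrix


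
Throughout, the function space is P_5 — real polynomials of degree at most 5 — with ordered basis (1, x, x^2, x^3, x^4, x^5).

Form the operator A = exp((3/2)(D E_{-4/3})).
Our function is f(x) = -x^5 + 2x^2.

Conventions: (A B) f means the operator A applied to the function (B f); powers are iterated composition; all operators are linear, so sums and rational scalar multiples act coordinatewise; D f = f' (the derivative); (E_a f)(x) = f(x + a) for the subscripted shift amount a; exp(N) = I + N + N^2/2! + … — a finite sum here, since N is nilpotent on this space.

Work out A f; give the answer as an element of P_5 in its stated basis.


g(x) = -x^5 - (15/2)x^4 + (35/2)x^3 + (273/4)x^2 - (22781/144)x - 11345/864

order-1 term: -(15/2)x^4 + 40x^3 - 80x^2 + (694/9)x - 856/27
order-2 term: -(45/2)x^3 + 180x^2 - 480x + 2587/6
order-3 term: -(135/4)x^2 + 270x - 540
order-4 term: -(405/16)x + 135
order-5 term: -243/32
the series for exp((3/2)(D E_{-4/3})) f terminates at order 5
exp((3/2)(D E_{-4/3})) f = -x^5 - (15/2)x^4 + (35/2)x^3 + (273/4)x^2 - (22781/144)x - 11345/864


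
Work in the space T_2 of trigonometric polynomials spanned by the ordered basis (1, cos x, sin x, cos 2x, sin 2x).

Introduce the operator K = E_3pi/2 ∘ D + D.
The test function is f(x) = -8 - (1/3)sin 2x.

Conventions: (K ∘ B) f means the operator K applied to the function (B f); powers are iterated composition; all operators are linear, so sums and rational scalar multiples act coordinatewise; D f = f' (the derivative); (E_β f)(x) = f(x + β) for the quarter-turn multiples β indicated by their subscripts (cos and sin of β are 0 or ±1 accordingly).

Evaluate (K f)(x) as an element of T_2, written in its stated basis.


the image equals g(x) = 0

D f = -(2/3)cos 2x
E_3pi/2 D f = (2/3)cos 2x
D f = -(2/3)cos 2x
(E_3pi/2 ∘ D + D) f = 0


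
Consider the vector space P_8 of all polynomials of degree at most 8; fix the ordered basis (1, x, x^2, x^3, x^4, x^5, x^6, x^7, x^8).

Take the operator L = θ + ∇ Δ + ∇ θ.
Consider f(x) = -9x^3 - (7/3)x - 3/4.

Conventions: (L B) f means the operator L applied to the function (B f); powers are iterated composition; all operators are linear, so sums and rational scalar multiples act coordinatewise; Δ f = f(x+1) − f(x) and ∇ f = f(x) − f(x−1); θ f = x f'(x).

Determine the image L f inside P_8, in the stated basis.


the image equals g(x) = -27x^3 - 81x^2 + (74/3)x - 88/3

θ f = -27x^3 - (7/3)x
Δ f = -27x^2 - 27x - 34/3
∇ Δ f = -54x
θ f = -27x^3 - (7/3)x
∇ θ f = -81x^2 + 81x - 88/3
(θ + ∇ Δ + ∇ θ) f = -27x^3 - 81x^2 + (74/3)x - 88/3


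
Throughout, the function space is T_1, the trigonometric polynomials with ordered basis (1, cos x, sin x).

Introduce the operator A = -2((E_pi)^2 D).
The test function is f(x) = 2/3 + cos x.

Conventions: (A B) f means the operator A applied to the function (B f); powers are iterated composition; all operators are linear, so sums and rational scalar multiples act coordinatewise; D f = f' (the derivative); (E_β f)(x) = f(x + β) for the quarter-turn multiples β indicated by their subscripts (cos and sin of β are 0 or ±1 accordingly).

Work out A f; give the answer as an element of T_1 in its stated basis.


the result is g(x) = 2sin x

D f = -sin x
E_pi D f = sin x
E_pi E_pi D f = -sin x
(-2((E_pi)^2 D)) f = 2sin x


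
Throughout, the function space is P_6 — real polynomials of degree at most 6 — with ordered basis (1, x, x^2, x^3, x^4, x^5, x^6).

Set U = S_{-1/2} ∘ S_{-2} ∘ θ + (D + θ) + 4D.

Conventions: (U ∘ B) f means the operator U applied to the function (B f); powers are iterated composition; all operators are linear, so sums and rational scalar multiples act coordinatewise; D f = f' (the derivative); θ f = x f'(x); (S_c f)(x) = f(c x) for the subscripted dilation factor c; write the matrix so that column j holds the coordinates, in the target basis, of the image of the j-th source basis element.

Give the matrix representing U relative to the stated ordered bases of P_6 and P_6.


the matrix is [[0, 5, 0, 0, 0, 0, 0]; [0, 2, 10, 0, 0, 0, 0]; [0, 0, 4, 15, 0, 0, 0]; [0, 0, 0, 6, 20, 0, 0]; [0, 0, 0, 0, 8, 25, 0]; [0, 0, 0, 0, 0, 10, 30]; [0, 0, 0, 0, 0, 0, 12]] (rows listed top to bottom)

image of 1: 0
image of x: 2x + 5
image of x^2: 4x^2 + 10x
image of x^3: 6x^3 + 15x^2
image of x^4: 8x^4 + 20x^3
image of x^5: 10x^5 + 25x^4
image of x^6: 12x^6 + 30x^5
each image's coordinates form column j of the matrix


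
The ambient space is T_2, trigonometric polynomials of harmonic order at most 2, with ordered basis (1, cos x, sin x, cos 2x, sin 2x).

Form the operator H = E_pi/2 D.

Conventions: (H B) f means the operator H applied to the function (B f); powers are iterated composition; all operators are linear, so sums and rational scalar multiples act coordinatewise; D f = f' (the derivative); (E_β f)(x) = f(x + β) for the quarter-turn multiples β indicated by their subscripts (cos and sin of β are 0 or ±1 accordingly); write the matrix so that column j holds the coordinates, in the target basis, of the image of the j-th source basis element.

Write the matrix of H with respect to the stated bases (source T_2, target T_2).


the matrix is [[0, 0, 0, 0, 0]; [0, -1, 0, 0, 0]; [0, 0, -1, 0, 0]; [0, 0, 0, 0, -2]; [0, 0, 0, 2, 0]] (rows listed top to bottom)

image of 1: 0
image of cos x: -cos x
image of sin x: -sin x
image of cos 2x: 2sin 2x
image of sin 2x: -2cos 2x
each image's coordinates form column j of the matrix


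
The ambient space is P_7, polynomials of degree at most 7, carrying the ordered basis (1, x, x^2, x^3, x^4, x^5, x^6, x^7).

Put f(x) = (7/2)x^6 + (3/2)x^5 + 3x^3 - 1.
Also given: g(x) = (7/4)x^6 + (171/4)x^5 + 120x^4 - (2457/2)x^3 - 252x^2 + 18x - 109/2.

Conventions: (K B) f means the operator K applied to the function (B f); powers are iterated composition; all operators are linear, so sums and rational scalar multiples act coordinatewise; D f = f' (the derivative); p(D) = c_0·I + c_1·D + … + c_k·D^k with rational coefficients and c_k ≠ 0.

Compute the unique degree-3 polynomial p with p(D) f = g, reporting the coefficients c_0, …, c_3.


D^0 f = (7/2)x^6 + (3/2)x^5 + 3x^3 - 1
D^1 f = 21x^5 + (15/2)x^4 + 9x^2
D^2 f = 105x^4 + 30x^3 + 18x
D^3 f = 420x^3 + 90x^2 + 18
matching coefficients of g against c_0 f + c_1 Df + … from the top degree down determines the c_i
solution: c_0 = 1/2, c_1 = 2, c_2 = 1, c_3 = -3

p(D) = (1/2)·I + 2·D + D^2 − 3·D^3, i.e. c_0 = 1/2, c_1 = 2, c_2 = 1, c_3 = -3


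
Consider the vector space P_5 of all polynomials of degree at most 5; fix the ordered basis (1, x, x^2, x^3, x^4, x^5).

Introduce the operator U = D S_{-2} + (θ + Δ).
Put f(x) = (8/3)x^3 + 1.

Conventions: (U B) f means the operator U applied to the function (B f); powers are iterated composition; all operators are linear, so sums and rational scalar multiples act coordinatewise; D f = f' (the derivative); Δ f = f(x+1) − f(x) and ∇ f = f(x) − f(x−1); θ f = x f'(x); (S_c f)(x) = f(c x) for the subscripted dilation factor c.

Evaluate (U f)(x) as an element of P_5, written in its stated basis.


g(x) = 8x^3 - 56x^2 + 8x + 8/3

S_{-2} f = -(64/3)x^3 + 1
D S_{-2} f = -64x^2
θ f = 8x^3
Δ f = 8x^2 + 8x + 8/3
(θ + Δ) f = 8x^3 + 8x^2 + 8x + 8/3
(D S_{-2} + (θ + Δ)) f = 8x^3 - 56x^2 + 8x + 8/3


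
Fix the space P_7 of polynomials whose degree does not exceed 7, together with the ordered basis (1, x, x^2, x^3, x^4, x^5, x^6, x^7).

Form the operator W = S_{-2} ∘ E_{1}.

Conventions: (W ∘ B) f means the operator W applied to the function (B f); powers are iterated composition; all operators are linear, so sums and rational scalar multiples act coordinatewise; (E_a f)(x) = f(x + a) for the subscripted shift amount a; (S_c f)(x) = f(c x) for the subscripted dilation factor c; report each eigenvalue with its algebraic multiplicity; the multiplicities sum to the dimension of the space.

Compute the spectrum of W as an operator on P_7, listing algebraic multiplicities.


image of 1: 1
image of x: -2x + 1
image of x^2: 4x^2 - 4x + 1
image of x^3: -8x^3 + 12x^2 - 6x + 1
image of x^4: 16x^4 - 32x^3 + 24x^2 - 8x + 1
image of x^5: -32x^5 + 80x^4 - 80x^3 + 40x^2 - 10x + 1
image of x^6: 64x^6 - 192x^5 + 240x^4 - 160x^3 + 60x^2 - 12x + 1
image of x^7: -128x^7 + 448x^6 - 672x^5 + 560x^4 - 280x^3 + 84x^2 - 14x + 1
the matrix is upper triangular; its diagonal is (1, -2, 4, -8, 16, -32, 64, -128)
for a triangular matrix the eigenvalues are the diagonal entries, with algebraic multiplicity their repetition count

λ = -128 (multiplicity 1), λ = -32 (multiplicity 1), λ = -8 (multiplicity 1), λ = -2 (multiplicity 1), λ = 1 (multiplicity 1), λ = 4 (multiplicity 1), λ = 16 (multiplicity 1), λ = 64 (multiplicity 1)


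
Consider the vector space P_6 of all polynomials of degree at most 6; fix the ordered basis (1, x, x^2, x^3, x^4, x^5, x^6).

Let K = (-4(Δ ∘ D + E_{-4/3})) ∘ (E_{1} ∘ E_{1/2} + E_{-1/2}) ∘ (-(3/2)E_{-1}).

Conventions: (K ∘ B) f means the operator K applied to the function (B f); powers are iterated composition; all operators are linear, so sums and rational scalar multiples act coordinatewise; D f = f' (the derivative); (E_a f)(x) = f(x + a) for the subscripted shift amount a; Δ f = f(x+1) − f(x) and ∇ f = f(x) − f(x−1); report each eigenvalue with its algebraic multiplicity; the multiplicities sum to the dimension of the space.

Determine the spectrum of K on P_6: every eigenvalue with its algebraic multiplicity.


image of 1: 12
image of x: 12x - 22
image of x^2: 12x^2 - 44x + 229/3
image of x^3: 12x^3 - 66x^2 + 229x - 2519/18
image of x^4: 12x^4 - 88x^3 + 458x^2 - (5038/9)x + 58921/108
image of x^5: 12x^5 - 110x^4 + (2290/3)x^3 - (12595/9)x^2 + (294605/108)x - 711491/648
image of x^6: 12x^6 - 132x^5 + 1145x^4 - (25190/9)x^3 + (294605/36)x^2 - (711491/108)x + 14193613/3888
the matrix is upper triangular; its diagonal is (12, 12, 12, 12, 12, 12, 12)
for a triangular matrix the eigenvalues are the diagonal entries, with algebraic multiplicity their repetition count

λ = 12 (multiplicity 7)


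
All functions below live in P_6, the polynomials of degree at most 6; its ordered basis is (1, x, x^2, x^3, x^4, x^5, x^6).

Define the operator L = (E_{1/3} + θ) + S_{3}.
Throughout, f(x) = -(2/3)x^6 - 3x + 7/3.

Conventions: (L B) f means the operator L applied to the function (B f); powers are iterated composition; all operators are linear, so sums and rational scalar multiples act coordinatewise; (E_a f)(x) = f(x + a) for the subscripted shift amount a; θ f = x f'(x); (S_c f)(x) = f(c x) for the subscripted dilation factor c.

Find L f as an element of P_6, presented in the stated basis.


g(x) = -(1472/3)x^6 - (4/3)x^5 - (10/9)x^4 - (40/81)x^3 - (10/81)x^2 - (3649/243)x + 8017/2187

E_{1/3} f = -(2/3)x^6 - (4/3)x^5 - (10/9)x^4 - (40/81)x^3 - (10/81)x^2 - (733/243)x + 2914/2187
θ f = -4x^6 - 3x
(E_{1/3} + θ) f = -(14/3)x^6 - (4/3)x^5 - (10/9)x^4 - (40/81)x^3 - (10/81)x^2 - (1462/243)x + 2914/2187
S_{3} f = -486x^6 - 9x + 7/3
((E_{1/3} + θ) + S_{3}) f = -(1472/3)x^6 - (4/3)x^5 - (10/9)x^4 - (40/81)x^3 - (10/81)x^2 - (3649/243)x + 8017/2187


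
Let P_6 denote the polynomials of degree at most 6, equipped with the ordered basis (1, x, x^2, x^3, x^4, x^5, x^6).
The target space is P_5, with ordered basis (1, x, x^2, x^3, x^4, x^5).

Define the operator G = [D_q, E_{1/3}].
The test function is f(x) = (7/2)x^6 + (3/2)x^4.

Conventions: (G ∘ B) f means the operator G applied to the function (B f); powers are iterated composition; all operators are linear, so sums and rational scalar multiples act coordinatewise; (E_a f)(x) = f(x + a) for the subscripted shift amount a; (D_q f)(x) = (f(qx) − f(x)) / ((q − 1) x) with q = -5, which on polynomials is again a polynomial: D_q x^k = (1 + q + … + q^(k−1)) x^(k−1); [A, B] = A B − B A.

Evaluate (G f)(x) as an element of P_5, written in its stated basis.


E_{1/3} f = (7/2)x^6 + 7x^5 + (22/3)x^4 + (124/27)x^3 + (89/54)x^2 + (25/81)x + 17/729
D_q E_{1/3} f = -9114x^5 + 3647x^4 - (2288/3)x^3 + (868/9)x^2 - (178/27)x + 25/81
D_q f = -9114x^5 - 156x^3
E_{1/3} D_q f = -9114x^5 - 15190x^4 - (30848/3)x^3 - (31784/9)x^2 - (16594/27)x - 3506/81
[D_q, E_{1/3}] f = 18837x^4 + 9520x^3 + 3628x^2 + 608x + 1177/27

the result is g(x) = 18837x^4 + 9520x^3 + 3628x^2 + 608x + 1177/27


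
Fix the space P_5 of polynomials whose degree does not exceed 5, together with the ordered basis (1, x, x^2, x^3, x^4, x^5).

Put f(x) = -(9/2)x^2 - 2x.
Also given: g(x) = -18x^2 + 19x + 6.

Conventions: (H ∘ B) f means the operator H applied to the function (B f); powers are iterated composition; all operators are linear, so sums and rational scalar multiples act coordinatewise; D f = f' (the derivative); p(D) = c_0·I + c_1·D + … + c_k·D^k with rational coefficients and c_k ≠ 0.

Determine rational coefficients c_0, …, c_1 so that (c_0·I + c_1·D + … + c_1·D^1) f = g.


c_0 = 4, c_1 = -3

D^0 f = -(9/2)x^2 - 2x
D^1 f = -9x - 2
matching coefficients of g against c_0 f + c_1 Df + … from the top degree down determines the c_i
solution: c_0 = 4, c_1 = -3


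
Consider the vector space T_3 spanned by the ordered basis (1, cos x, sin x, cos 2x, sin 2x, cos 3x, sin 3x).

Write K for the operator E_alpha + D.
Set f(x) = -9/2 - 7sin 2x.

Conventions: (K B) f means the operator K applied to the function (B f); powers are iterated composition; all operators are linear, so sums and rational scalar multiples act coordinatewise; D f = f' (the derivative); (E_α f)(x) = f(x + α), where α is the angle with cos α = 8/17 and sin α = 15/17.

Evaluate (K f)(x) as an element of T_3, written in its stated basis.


E_alpha f = -9/2 - (1680/289)cos 2x + (1127/289)sin 2x
D f = -14cos 2x
(E_alpha + D) f = -9/2 - (5726/289)cos 2x + (1127/289)sin 2x

the result is g(x) = -9/2 - (5726/289)cos 2x + (1127/289)sin 2x


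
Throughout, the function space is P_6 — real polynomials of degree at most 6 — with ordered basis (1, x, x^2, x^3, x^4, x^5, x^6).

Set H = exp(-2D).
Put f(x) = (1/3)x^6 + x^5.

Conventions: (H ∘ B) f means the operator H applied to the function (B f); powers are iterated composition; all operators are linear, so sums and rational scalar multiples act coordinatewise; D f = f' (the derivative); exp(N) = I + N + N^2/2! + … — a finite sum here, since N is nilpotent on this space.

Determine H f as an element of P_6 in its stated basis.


g(x) = (1/3)x^6 - 3x^5 + 10x^4 - (40/3)x^3 + 16x - 32/3

order-1 term: -4x^5 - 10x^4
order-2 term: 20x^4 + 40x^3
order-3 term: -(160/3)x^3 - 80x^2
order-4 term: 80x^2 + 80x
order-5 term: -64x - 32
order-6 term: 64/3
the series for exp(-2D) f terminates at order 6
exp(-2D) f = (1/3)x^6 - 3x^5 + 10x^4 - (40/3)x^3 + 16x - 32/3


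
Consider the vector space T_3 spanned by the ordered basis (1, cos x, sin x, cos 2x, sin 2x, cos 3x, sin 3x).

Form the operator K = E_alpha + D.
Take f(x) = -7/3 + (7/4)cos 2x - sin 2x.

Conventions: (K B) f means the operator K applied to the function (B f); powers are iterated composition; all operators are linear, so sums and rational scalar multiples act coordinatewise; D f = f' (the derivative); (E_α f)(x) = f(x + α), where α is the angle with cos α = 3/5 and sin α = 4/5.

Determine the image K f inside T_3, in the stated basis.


the image equals g(x) = -7/3 - (69/20)cos 2x - (49/10)sin 2x

E_alpha f = -7/3 - (29/20)cos 2x - (7/5)sin 2x
D f = -2cos 2x - (7/2)sin 2x
(E_alpha + D) f = -7/3 - (69/20)cos 2x - (49/10)sin 2x


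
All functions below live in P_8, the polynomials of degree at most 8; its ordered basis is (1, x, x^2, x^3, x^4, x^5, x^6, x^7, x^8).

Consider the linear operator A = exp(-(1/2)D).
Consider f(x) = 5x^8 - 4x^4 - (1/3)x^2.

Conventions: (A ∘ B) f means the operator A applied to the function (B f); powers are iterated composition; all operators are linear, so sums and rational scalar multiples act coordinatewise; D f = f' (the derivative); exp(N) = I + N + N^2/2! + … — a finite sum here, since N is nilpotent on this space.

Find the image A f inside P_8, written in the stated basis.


order-1 term: -20x^7 + 8x^3 + (1/3)x
order-2 term: 35x^6 - 6x^2 - 1/12
order-3 term: -35x^5 + 2x
order-4 term: (175/8)x^4 - 1/4
order-5 term: -(35/4)x^3
order-6 term: (35/16)x^2
order-7 term: -(5/16)x
order-8 term: 5/256
the series for exp(-(1/2)D) f terminates at order 8
exp(-(1/2)D) f = 5x^8 - 20x^7 + 35x^6 - 35x^5 + (143/8)x^4 - (3/4)x^3 - (199/48)x^2 + (97/48)x - 241/768

g(x) = 5x^8 - 20x^7 + 35x^6 - 35x^5 + (143/8)x^4 - (3/4)x^3 - (199/48)x^2 + (97/48)x - 241/768


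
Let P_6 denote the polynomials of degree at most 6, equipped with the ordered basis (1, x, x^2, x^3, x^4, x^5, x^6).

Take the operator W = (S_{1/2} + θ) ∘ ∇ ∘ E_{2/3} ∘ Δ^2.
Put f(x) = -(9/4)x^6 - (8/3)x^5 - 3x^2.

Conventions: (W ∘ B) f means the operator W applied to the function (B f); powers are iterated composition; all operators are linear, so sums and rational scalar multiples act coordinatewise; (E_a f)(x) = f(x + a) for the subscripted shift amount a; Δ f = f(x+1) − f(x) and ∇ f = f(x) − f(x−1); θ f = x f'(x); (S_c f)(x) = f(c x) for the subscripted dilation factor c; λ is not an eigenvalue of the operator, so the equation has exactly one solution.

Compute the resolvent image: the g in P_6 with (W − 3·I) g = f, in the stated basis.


the image equals g(x) = (3/4)x^6 + (8/9)x^5 + (375/4)x^3 + (1109/4)x^2 + (5035/18)x + 46985/162

write g with unknown coordinates in the stated basis and equate coefficients in (W − 3·I) g = f
solving from the highest basis element down gives g = (3/4)x^6 + (8/9)x^5 + (375/4)x^3 + (1109/4)x^2 + (5035/18)x + 46985/162
check: W g = (1125/4)x^3 + (3315/4)x^2 + (5035/6)x + 46985/54
so W g − 3·g = -(9/4)x^6 - (8/3)x^5 - 3x^2 = f ✓
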